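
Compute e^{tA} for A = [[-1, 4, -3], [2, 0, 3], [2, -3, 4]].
A has Jordan form J = [[1, 1, 0], [0, 1, 1], [0, 0, 1]] with A = PJP^{-1}, so e^{tA} = P e^{tJ} P^{-1}.

For a Jordan block J_k(λ), e^{tJ_k(λ)} = e^{λt} · (I + tN + t^2 N^2/2! + ... + t^{k-1} N^{k-1}/(k-1)!) where N is the nilpotent superdiagonal part.

Assembling the blocks and conjugating back gives the entries of e^{tA} as shown above.

e^{tA} = [[(3*t^2 - 2*t + 1)*e^{t}, t*(8 - 3*t)*e^{t}/2, 3*t*(3*t - 2)*e^{t}/2], [2*t*e^{t}, (1 - t)*e^{t}, 3*t*e^{t}], [2*t*(1 - t)*e^{t}, t*(t - 3)*e^{t}, (-3*t^2 + 3*t + 1)*e^{t}]]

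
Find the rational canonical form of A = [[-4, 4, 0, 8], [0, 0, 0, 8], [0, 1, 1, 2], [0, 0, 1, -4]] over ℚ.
R = [[-4, 0, 0, 0], [0, 0, 0, 8], [0, 1, 0, 6], [0, 0, 1, -3]]

The invariant factors of A (the non-unit diagonal entries of the Smith normal form of xI - A over ℚ[x]) are x + 4, (x - 2)(x + 1)(x + 4), each dividing the next. The characteristic polynomial is their product, (x - 2)(x + 1)(x + 4)^2.

The rational canonical form is the block-diagonal matrix of companion matrices C(f_i):
R = [[-4, 0, 0, 0], [0, 0, 0, 8], [0, 1, 0, 6], [0, 0, 1, -3]].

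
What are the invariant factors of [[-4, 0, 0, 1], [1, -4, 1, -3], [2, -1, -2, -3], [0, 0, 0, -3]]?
(x + 3)^3(x + 4)

The Jordan structure of A has elementary divisors (x + 4), (x + 3)^3. Arranging the block sizes at each eigenvalue in decreasing order and taking row products gives the invariant factors.

Invariant factors (smallest first, each dividing the next): (x + 3)^3(x + 4).

Check: the last factor (x + 3)^3(x + 4) is the minimal polynomial, and the product (x + 3)^3(x + 4) is the characteristic polynomial.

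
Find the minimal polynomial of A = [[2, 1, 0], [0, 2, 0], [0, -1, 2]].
The characteristic polynomial factors as (x - 2)^3. The minimal polynomial is ∏(x - λ)^{k_λ} where k_λ is the size of the largest Jordan block at λ.

For λ = 2: rank(A - 2I) = 1, and the largest Jordan block has size 2 (the smallest k with rank((A - 2I)^k) = rank((A - 2I)^(k+1))).

So m_A(x) = (x - 2)^2.

m_A(x) = (x - 2)^2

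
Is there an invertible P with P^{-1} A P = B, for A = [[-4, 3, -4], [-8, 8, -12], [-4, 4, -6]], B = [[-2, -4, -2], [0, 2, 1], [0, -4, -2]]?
Two matrices over a field are similar if and only if they have the same invariant factors.

Both A and B have characteristic polynomial x^2(x + 2) and minimal polynomial x^2(x + 2). Computing further, both have invariant factors x^2(x + 2). Hence A and B are similar.

Yes.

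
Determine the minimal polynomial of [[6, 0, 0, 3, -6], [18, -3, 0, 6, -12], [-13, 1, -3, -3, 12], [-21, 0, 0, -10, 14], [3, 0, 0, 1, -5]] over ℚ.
m_A(x) = (x + 3)^2

The characteristic polynomial factors as (x + 3)^5. The minimal polynomial is ∏(x - λ)^{k_λ} where k_λ is the size of the largest Jordan block at λ.

For λ = -3: rank(A + 3I) = 2, and the largest Jordan block has size 2 (the smallest k with rank((A + 3I)^k) = rank((A + 3I)^(k+1))).

So m_A(x) = (x + 3)^2.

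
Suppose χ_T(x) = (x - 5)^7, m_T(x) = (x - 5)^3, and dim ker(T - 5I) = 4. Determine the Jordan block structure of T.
Jordan blocks: (5, 3), (5, 2), (5, 1), (5, 1)

λ = 5: algebraic multiplicity 7 (exponent in χ_T), largest block size 3 (exponent in m_T), 4 blocks (geometric multiplicity). These force block sizes [3, 2, 1, 1].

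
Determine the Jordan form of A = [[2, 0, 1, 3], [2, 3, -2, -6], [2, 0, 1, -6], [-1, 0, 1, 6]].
The characteristic polynomial is det(xI - A) = (x - 3)^4, so the eigenvalues are 3 (algebraic multiplicity 4).

For λ = 3: rank(A - 3I) = 1, rank((A - 3I)^2) = 0. The eigenspace has dimension 4 - 1 = 3, so there are 3 Jordan blocks; the rank sequence gives block sizes [2, 1, 1].

Assembling the blocks gives the Jordan form J above.

J = [[3, 1, 0, 0], [0, 3, 0, 0], [0, 0, 3, 0], [0, 0, 0, 3]]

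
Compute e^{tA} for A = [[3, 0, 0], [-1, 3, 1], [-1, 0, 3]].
A has Jordan form J = [[3, 1, 0], [0, 3, 1], [0, 0, 3]] with A = PJP^{-1}, so e^{tA} = P e^{tJ} P^{-1}.

For a Jordan block J_k(λ), e^{tJ_k(λ)} = e^{λt} · (I + tN + t^2 N^2/2! + ... + t^{k-1} N^{k-1}/(k-1)!) where N is the nilpotent superdiagonal part.

Assembling the blocks and conjugating back gives the entries of e^{tA} as shown above.

e^{tA} = [[e^{3*t}, 0, 0], [t*(-t - 2)*e^{3*t}/2, e^{3*t}, t*e^{3*t}], [-t*e^{3*t}, 0, e^{3*t}]]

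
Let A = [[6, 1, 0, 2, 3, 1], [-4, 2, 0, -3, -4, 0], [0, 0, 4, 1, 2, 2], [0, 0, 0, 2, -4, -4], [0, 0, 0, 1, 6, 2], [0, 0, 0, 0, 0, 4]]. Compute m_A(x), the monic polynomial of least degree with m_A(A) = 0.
m_A(x) = (x - 4)^2

The characteristic polynomial factors as (x - 4)^6. The minimal polynomial is ∏(x - λ)^{k_λ} where k_λ is the size of the largest Jordan block at λ.

For λ = 4: rank(A - 4I) = 2, and the largest Jordan block has size 2 (the smallest k with rank((A - 4I)^k) = rank((A - 4I)^(k+1))).

So m_A(x) = (x - 4)^2.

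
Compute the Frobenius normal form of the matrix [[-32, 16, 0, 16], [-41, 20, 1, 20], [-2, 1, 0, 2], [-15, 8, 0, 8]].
R = [[0, 0, 0, 16], [1, 0, 0, 8], [0, 1, 0, 1], [0, 0, 1, -4]]

The invariant factors of A (the non-unit diagonal entries of the Smith normal form of xI - A over ℚ[x]) are (x + 4)(x^3 - x - 4), each dividing the next. The characteristic polynomial is their product, (x + 4)(x^3 - x - 4).

The rational canonical form is the block-diagonal matrix of companion matrices C(f_i):
R = [[0, 0, 0, 16], [1, 0, 0, 8], [0, 1, 0, 1], [0, 0, 1, -4]].

Note the characteristic polynomial does not split into linear factors over ℚ, so A has no Jordan form over ℚ; the rational canonical form exists over any field.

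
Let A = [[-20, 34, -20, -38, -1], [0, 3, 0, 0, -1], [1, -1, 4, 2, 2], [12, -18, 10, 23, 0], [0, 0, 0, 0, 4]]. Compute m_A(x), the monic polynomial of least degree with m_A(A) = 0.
m_A(x) = (x - 4)^3(x - 3)(x + 1)

The characteristic polynomial factors as (x - 4)^3(x - 3)(x + 1). The minimal polynomial is ∏(x - λ)^{k_λ} where k_λ is the size of the largest Jordan block at λ.

For λ = -1: rank(A + I) = 4, and the largest Jordan block has size 1 (the smallest k with rank((A + I)^k) = rank((A + I)^(k+1))).
For λ = 3: rank(A - 3I) = 4, and the largest Jordan block has size 1 (the smallest k with rank((A - 3I)^k) = rank((A - 3I)^(k+1))).
For λ = 4: rank(A - 4I) = 4, and the largest Jordan block has size 3 (the smallest k with rank((A - 4I)^k) = rank((A - 4I)^(k+1))).

So m_A(x) = (x - 4)^3(x - 3)(x + 1).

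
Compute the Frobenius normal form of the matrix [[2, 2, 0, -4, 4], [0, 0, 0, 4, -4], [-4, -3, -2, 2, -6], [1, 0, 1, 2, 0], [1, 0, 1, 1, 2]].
The invariant factors of A (the non-unit diagonal entries of the Smith normal form of xI - A over ℚ[x]) are x - 2, (x - 2)(x^3 + 2), each dividing the next. The characteristic polynomial is their product, (x - 2)^2(x^3 + 2).

The rational canonical form is the block-diagonal matrix of companion matrices C(f_i):
R = [[2, 0, 0, 0, 0], [0, 0, 0, 0, 4], [0, 1, 0, 0, -2], [0, 0, 1, 0, 0], [0, 0, 0, 1, 2]].

Note the characteristic polynomial does not split into linear factors over ℚ, so A has no Jordan form over ℚ; the rational canonical form exists over any field.

R = [[2, 0, 0, 0, 0], [0, 0, 0, 0, 4], [0, 1, 0, 0, -2], [0, 0, 1, 0, 0], [0, 0, 0, 1, 2]]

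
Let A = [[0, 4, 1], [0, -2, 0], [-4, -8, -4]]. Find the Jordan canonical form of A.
The characteristic polynomial is det(xI - A) = (x + 2)^3, so the eigenvalues are -2 (algebraic multiplicity 3).

For λ = -2: rank(A + 2I) = 1, rank((A + 2I)^2) = 0. The eigenspace has dimension 3 - 1 = 2, so there are 2 Jordan blocks; the rank sequence gives block sizes [2, 1].

Assembling the blocks gives the Jordan form J above.

J = [[-2, 1, 0], [0, -2, 0], [0, 0, -2]]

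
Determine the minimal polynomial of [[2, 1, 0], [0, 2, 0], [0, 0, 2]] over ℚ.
m_A(x) = (x - 2)^2

The characteristic polynomial factors as (x - 2)^3. The minimal polynomial is ∏(x - λ)^{k_λ} where k_λ is the size of the largest Jordan block at λ.

For λ = 2: rank(A - 2I) = 1, and the largest Jordan block has size 2 (the smallest k with rank((A - 2I)^k) = rank((A - 2I)^(k+1))).

So m_A(x) = (x - 2)^2.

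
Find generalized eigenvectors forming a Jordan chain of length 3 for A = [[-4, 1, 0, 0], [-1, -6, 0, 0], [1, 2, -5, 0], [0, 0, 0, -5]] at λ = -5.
We seek v_1 ∈ ker((A + 5I)^3) \ ker((A + 5I)^2), then set v_{i+1} = (A + 5I) v_i.

One such chain is v_1 = [[-1, 0, 1, 5]]^T, v_2 = [[-1, 1, -1, 0]]^T, v_3 = [[0, 0, 1, 0]]^T. Check: (A + 5I) v_3 = [[0, 0, 0, 0]]^T = 0.

v_1 = [[-1, 0, 1, 5]]^T, v_2 = [[-1, 1, -1, 0]]^T, v_3 = [[0, 0, 1, 0]]^T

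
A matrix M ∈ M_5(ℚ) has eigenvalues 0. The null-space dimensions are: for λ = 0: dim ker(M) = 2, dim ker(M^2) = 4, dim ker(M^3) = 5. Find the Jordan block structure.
λ = 0: successive nullity increments [2, 2, 1] count blocks of size ≥ k; block sizes are [3, 2].

Jordan blocks: (0, 3), (0, 2)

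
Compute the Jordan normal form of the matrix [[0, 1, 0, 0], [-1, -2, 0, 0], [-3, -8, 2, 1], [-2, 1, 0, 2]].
J = [[-1, 1, 0, 0], [0, -1, 0, 0], [0, 0, 2, 1], [0, 0, 0, 2]]

The characteristic polynomial is det(xI - A) = (x - 2)^2(x + 1)^2, so the eigenvalues are -1 (algebraic multiplicity 2), 2 (algebraic multiplicity 2).

For λ = -1: rank(A + I) = 3, rank((A + I)^2) = 2. The eigenspace has dimension 4 - 3 = 1, so there is 1 Jordan block; the rank sequence gives block sizes [2].

For λ = 2: rank(A - 2I) = 3, rank((A - 2I)^2) = 2. The eigenspace has dimension 4 - 3 = 1, so there is 1 Jordan block; the rank sequence gives block sizes [2].

Assembling the blocks gives the Jordan form J above.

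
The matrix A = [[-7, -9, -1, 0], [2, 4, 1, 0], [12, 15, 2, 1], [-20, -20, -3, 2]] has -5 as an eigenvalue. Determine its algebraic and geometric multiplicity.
algebraic multiplicity 1, geometric multiplicity 1

The characteristic polynomial is (x - 2)^3(x + 5), so the factor x + 5 appears with exponent 1: the algebraic multiplicity is 1.

rank(A + 5I) = 3, so the eigenspace has dimension 4 - 3 = 1: the geometric multiplicity is 1.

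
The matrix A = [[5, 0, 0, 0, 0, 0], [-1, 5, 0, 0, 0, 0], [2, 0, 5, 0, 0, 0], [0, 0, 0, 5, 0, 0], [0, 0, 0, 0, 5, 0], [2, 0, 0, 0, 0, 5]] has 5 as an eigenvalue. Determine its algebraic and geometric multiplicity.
The characteristic polynomial is (x - 5)^6, so the factor x - 5 appears with exponent 6: the algebraic multiplicity is 6.

rank(A - 5I) = 1, so the eigenspace has dimension 6 - 1 = 5: the geometric multiplicity is 5.

Since 5 < 6, A is not diagonalizable.

algebraic multiplicity 6, geometric multiplicity 5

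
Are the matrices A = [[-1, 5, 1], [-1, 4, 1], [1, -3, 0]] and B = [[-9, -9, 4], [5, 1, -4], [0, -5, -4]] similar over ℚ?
trace(A) = 3 but trace(B) = -12. The trace is a similarity invariant, so A and B are not similar.

No.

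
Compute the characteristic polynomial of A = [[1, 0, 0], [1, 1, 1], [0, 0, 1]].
xI - A = [[x - 1, 0, 0], [-1, x - 1, -1], [0, 0, x - 1]].

Expanding det(xI - A) along the first row:
det(xI - A) = + (x - 1)·det([[x - 1, -1], [0, x - 1]]) - (0)·det([[-1, -1], [0, x - 1]]) + (0)·det([[-1, x - 1], [0, 0]]).

Evaluating gives χ_A(x) = x^3 - 3x^2 + 3x - 1 = (x - 1)^3.

χ_A(x) = (x - 1)^3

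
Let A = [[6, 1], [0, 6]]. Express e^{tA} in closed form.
e^{tA} = [[e^{6*t}, t*e^{6*t}], [0, e^{6*t}]]

A has Jordan form J = [[6, 1], [0, 6]] with A = PJP^{-1}, so e^{tA} = P e^{tJ} P^{-1}.

For a Jordan block J_k(λ), e^{tJ_k(λ)} = e^{λt} · (I + tN + t^2 N^2/2! + ... + t^{k-1} N^{k-1}/(k-1)!) where N is the nilpotent superdiagonal part.

Assembling the blocks and conjugating back gives the entries of e^{tA} as shown above.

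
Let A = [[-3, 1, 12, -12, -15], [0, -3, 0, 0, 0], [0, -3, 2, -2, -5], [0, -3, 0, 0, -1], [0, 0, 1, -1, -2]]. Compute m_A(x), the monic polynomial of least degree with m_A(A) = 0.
m_A(x) = x^3(x + 3)^2

The characteristic polynomial factors as x^3(x + 3)^2. The minimal polynomial is ∏(x - λ)^{k_λ} where k_λ is the size of the largest Jordan block at λ.

For λ = -3: rank(A + 3I) = 4, and the largest Jordan block has size 2 (the smallest k with rank((A + 3I)^k) = rank((A + 3I)^(k+1))).
For λ = 0: rank(A) = 4, and the largest Jordan block has size 3 (the smallest k with rank(A^k) = rank(A^(k+1))).

So m_A(x) = x^3(x + 3)^2.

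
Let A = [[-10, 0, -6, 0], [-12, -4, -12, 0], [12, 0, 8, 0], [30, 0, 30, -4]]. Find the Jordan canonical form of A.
The characteristic polynomial is det(xI - A) = (x - 2)(x + 4)^3, so the eigenvalues are -4 (algebraic multiplicity 3), 2 (algebraic multiplicity 1).

For λ = -4: rank(A + 4I) = 1. The eigenspace has dimension 4 - 1 = 3, so there are 3 Jordan blocks; the rank sequence gives block sizes [1, 1, 1].

For λ = 2: algebraic multiplicity 1 gives one 1×1 block.

Assembling the blocks gives the Jordan form J above.

J = [[-4, 0, 0, 0], [0, -4, 0, 0], [0, 0, -4, 0], [0, 0, 0, 2]]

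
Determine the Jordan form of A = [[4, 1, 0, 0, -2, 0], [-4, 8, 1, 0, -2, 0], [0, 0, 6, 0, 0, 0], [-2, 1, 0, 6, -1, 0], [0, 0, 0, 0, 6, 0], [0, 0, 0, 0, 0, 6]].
J = [[6, 1, 0, 0, 0, 0], [0, 6, 1, 0, 0, 0], [0, 0, 6, 0, 0, 0], [0, 0, 0, 6, 1, 0], [0, 0, 0, 0, 6, 0], [0, 0, 0, 0, 0, 6]]

The characteristic polynomial is det(xI - A) = (x - 6)^6, so the eigenvalues are 6 (algebraic multiplicity 6).

For λ = 6: rank(A - 6I) = 3, rank((A - 6I)^2) = 1, rank((A - 6I)^3) = 0. The eigenspace has dimension 6 - 3 = 3, so there are 3 Jordan blocks; the rank sequence gives block sizes [3, 2, 1].

Assembling the blocks gives the Jordan form J above.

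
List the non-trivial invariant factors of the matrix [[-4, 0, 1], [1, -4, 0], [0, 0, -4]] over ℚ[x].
The Jordan structure of A has elementary divisors (x + 4)^3. Arranging the block sizes at each eigenvalue in decreasing order and taking row products gives the invariant factors.

Invariant factors (smallest first, each dividing the next): (x + 4)^3.

Check: the last factor (x + 4)^3 is the minimal polynomial, and the product (x + 4)^3 is the characteristic polynomial.

(x + 4)^3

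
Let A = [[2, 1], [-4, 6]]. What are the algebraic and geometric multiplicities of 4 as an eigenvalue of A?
algebraic multiplicity 2, geometric multiplicity 1

The characteristic polynomial is (x - 4)^2, so the factor x - 4 appears with exponent 2: the algebraic multiplicity is 2.

rank(A - 4I) = 1, so the eigenspace has dimension 2 - 1 = 1: the geometric multiplicity is 1.

Since 1 < 2, A is not diagonalizable.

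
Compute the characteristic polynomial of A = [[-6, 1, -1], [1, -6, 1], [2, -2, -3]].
xI - A = [[x + 6, -1, 1], [-1, x + 6, -1], [-2, 2, x + 3]].

Expanding det(xI - A) along the first row:
det(xI - A) = + (x + 6)·det([[x + 6, -1], [2, x + 3]]) - (-1)·det([[-1, -1], [-2, x + 3]]) + (1)·det([[-1, x + 6], [-2, 2]]).

Evaluating gives χ_A(x) = x^3 + 15x^2 + 75x + 125 = (x + 5)^3.

χ_A(x) = (x + 5)^3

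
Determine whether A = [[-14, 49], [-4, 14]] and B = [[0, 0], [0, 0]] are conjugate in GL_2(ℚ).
No.

Both have characteristic polynomial x^2, but the minimal polynomial of A is x^2 while the minimal polynomial of B is x. The minimal polynomial is a similarity invariant, so A and B are not similar.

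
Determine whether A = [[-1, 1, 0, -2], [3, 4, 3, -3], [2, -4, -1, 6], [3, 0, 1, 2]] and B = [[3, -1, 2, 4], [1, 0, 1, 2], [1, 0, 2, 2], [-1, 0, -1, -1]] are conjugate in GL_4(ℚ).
Two matrices over a field are similar if and only if they have the same invariant factors.

Both A and B have characteristic polynomial (x - 1)^4 and minimal polynomial (x - 1)^3. Computing further, both have invariant factors x - 1, (x - 1)^3. Hence A and B are similar.

Yes.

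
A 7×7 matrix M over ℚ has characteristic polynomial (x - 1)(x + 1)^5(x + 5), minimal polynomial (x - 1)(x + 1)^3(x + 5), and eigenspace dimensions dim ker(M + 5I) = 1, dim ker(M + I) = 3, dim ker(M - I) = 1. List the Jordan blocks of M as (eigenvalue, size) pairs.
Jordan blocks: (-5, 1), (-1, 3), (-1, 1), (-1, 1), (1, 1)

λ = -5: algebraic multiplicity 1 (exponent in χ_M), largest block size 1 (exponent in m_M), 1 block (geometric multiplicity). This forces block sizes [1].
λ = -1: algebraic multiplicity 5 (exponent in χ_M), largest block size 3 (exponent in m_M), 3 blocks (geometric multiplicity). These force block sizes [3, 1, 1].
λ = 1: algebraic multiplicity 1 (exponent in χ_M), largest block size 1 (exponent in m_M), 1 block (geometric multiplicity). This forces block sizes [1].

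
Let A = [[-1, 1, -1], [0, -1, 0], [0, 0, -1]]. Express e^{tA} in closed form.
e^{tA} = [[e^{-t}, t*e^{-t}, -t*e^{-t}], [0, e^{-t}, 0], [0, 0, e^{-t}]]

A has Jordan form J = [[-1, 1, 0], [0, -1, 0], [0, 0, -1]] with A = PJP^{-1}, so e^{tA} = P e^{tJ} P^{-1}.

For a Jordan block J_k(λ), e^{tJ_k(λ)} = e^{λt} · (I + tN + t^2 N^2/2! + ... + t^{k-1} N^{k-1}/(k-1)!) where N is the nilpotent superdiagonal part.

Assembling the blocks and conjugating back gives the entries of e^{tA} as shown above.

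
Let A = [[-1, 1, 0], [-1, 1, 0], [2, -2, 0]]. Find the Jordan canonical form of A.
The characteristic polynomial is det(xI - A) = x^3, so the eigenvalues are 0 (algebraic multiplicity 3).

For λ = 0: rank(A) = 1, rank(A^2) = 0. The eigenspace has dimension 3 - 1 = 2, so there are 2 Jordan blocks; the rank sequence gives block sizes [2, 1].

Assembling the blocks gives the Jordan form J above.

J = [[0, 1, 0], [0, 0, 0], [0, 0, 0]]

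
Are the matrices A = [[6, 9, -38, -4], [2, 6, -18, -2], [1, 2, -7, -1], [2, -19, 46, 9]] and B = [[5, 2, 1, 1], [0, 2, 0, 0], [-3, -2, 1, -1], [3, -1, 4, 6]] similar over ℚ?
No.

Both have characteristic polynomial (x - 5)^2(x - 2)^2, but the minimal polynomial of A is (x - 5)^2(x - 2)^2 while the minimal polynomial of B is (x - 5)^2(x - 2). The minimal polynomial is a similarity invariant, so A and B are not similar.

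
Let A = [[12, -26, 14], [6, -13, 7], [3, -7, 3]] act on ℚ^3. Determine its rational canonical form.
R = [[0, 0, 0], [1, 0, -4], [0, 1, 2]]

The invariant factors of A (the non-unit diagonal entries of the Smith normal form of xI - A over ℚ[x]) are x(x^2 - 2x + 4), each dividing the next. The characteristic polynomial is their product, x(x^2 - 2x + 4).

The rational canonical form is the block-diagonal matrix of companion matrices C(f_i):
R = [[0, 0, 0], [1, 0, -4], [0, 1, 2]].

Note the characteristic polynomial does not split into linear factors over ℚ, so A has no Jordan form over ℚ; the rational canonical form exists over any field.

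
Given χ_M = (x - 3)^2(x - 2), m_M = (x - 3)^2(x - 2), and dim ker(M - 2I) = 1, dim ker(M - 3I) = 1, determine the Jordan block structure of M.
λ = 2: algebraic multiplicity 1 (exponent in χ_M), largest block size 1 (exponent in m_M), 1 block (geometric multiplicity). This forces block sizes [1].
λ = 3: algebraic multiplicity 2 (exponent in χ_M), largest block size 2 (exponent in m_M), 1 block (geometric multiplicity). This forces block sizes [2].

Jordan blocks: (2, 1), (3, 2)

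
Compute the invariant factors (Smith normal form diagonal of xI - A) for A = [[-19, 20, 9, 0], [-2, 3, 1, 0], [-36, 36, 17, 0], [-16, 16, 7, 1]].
x - 1, (x - 1)^2(x + 1)

The Jordan structure of A has elementary divisors (x + 1), (x - 1)^2, (x - 1). Arranging the block sizes at each eigenvalue in decreasing order and taking row products gives the invariant factors.

Invariant factors (smallest first, each dividing the next): x - 1, (x - 1)^2(x + 1).

Check: the last factor (x - 1)^2(x + 1) is the minimal polynomial, and the product (x - 1)^3(x + 1) is the characteristic polynomial.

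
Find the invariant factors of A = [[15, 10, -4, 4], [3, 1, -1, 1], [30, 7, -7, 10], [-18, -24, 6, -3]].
The Jordan structure of A has elementary divisors x^2, (x - 3), (x - 3). Arranging the block sizes at each eigenvalue in decreasing order and taking row products gives the invariant factors.

Invariant factors (smallest first, each dividing the next): x - 3, x^2(x - 3).

Check: the last factor x^2(x - 3) is the minimal polynomial, and the product x^2(x - 3)^2 is the characteristic polynomial.

x - 3, x^2(x - 3)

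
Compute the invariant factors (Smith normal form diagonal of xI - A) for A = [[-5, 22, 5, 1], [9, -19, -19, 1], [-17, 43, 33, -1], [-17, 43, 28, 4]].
(x - 5)^3(x + 2)

The Jordan structure of A has elementary divisors (x + 2), (x - 5)^3. Arranging the block sizes at each eigenvalue in decreasing order and taking row products gives the invariant factors.

Invariant factors (smallest first, each dividing the next): (x - 5)^3(x + 2).

Check: the last factor (x - 5)^3(x + 2) is the minimal polynomial, and the product (x - 5)^3(x + 2) is the characteristic polynomial.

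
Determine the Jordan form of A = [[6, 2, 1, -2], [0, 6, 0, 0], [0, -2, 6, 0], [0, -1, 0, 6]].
The characteristic polynomial is det(xI - A) = (x - 6)^4, so the eigenvalues are 6 (algebraic multiplicity 4).

For λ = 6: rank(A - 6I) = 2, rank((A - 6I)^2) = 0. The eigenspace has dimension 4 - 2 = 2, so there are 2 Jordan blocks; the rank sequence gives block sizes [2, 2].

Assembling the blocks gives the Jordan form J above.

J = [[6, 1, 0, 0], [0, 6, 0, 0], [0, 0, 6, 1], [0, 0, 0, 6]]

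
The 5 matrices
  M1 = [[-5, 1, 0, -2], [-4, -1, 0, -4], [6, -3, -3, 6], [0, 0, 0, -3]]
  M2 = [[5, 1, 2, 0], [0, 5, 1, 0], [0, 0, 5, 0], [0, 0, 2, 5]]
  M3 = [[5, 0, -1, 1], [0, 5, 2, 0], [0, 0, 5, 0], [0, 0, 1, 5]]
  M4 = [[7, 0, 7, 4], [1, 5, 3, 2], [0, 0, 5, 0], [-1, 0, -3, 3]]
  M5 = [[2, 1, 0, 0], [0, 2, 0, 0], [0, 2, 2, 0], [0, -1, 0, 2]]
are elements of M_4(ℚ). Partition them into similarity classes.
3 classes: {M1}, {M2, M3, M4}, {M5}

Characteristic polynomials: χ_{M1} = (x + 3)^4, χ_{M2} = (x - 5)^4, χ_{M3} = (x - 5)^4, χ_{M4} = (x - 5)^4, χ_{M5} = (x - 2)^4.

{M1}: invariant factors x + 3, x + 3, (x + 3)^2.

{M2, M3, M4}: invariant factors x - 5, (x - 5)^3.

{M5}: invariant factors x - 2, x - 2, (x - 2)^2.

Matrices are similar if and only if their invariant-factor lists agree; the partition into similarity classes is {M1}, {M2, M3, M4}, {M5}.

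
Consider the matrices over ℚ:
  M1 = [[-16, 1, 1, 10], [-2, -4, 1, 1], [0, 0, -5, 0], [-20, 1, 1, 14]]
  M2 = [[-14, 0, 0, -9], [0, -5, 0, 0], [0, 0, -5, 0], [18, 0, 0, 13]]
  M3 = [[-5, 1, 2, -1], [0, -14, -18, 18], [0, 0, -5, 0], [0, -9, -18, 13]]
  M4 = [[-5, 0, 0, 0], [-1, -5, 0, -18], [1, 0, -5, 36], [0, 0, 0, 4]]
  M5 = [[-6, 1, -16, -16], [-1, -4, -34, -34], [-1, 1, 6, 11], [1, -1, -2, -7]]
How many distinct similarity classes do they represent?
2 classes: {M1, M3, M4, M5}, {M2}

Characteristic polynomials: χ_{M1} = (x - 4)(x + 5)^3, χ_{M2} = (x - 4)(x + 5)^3, χ_{M3} = (x - 4)(x + 5)^3, χ_{M4} = (x - 4)(x + 5)^3, χ_{M5} = (x - 4)(x + 5)^3.

{M1, M3, M4, M5}: invariant factors x + 5, (x - 4)(x + 5)^2.

{M2}: invariant factors x + 5, x + 5, (x - 4)(x + 5).

Matrices are similar if and only if their invariant-factor lists agree; the partition into similarity classes is {M1, M3, M4, M5}, {M2}.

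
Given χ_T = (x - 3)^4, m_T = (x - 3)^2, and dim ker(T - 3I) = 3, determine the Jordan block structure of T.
λ = 3: algebraic multiplicity 4 (exponent in χ_T), largest block size 2 (exponent in m_T), 3 blocks (geometric multiplicity). These force block sizes [2, 1, 1].

Jordan blocks: (3, 2), (3, 1), (3, 1)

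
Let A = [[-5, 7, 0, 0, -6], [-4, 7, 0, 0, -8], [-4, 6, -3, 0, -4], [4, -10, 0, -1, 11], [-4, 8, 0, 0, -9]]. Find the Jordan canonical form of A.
J = [[-3, 1, 0, 0, 0], [0, -3, 0, 0, 0], [0, 0, -3, 0, 0], [0, 0, 0, -1, 1], [0, 0, 0, 0, -1]]

The characteristic polynomial is det(xI - A) = (x + 1)^2(x + 3)^3, so the eigenvalues are -3 (algebraic multiplicity 3), -1 (algebraic multiplicity 2).

For λ = -3: rank(A + 3I) = 3, rank((A + 3I)^2) = 2. The eigenspace has dimension 5 - 3 = 2, so there are 2 Jordan blocks; the rank sequence gives block sizes [2, 1].

For λ = -1: rank(A + I) = 4, rank((A + I)^2) = 3. The eigenspace has dimension 5 - 4 = 1, so there is 1 Jordan block; the rank sequence gives block sizes [2].

Assembling the blocks gives the Jordan form J above.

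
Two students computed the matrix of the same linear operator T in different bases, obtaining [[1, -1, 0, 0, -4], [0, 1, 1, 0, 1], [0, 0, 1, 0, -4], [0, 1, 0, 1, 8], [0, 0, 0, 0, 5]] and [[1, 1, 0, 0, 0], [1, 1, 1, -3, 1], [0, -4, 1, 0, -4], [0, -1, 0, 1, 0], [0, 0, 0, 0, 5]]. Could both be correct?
Two matrices over a field are similar if and only if they have the same invariant factors.

Both A and B have characteristic polynomial (x - 5)(x - 1)^4 and minimal polynomial (x - 5)(x - 1)^3. Computing further, both have invariant factors x - 1, (x - 5)(x - 1)^3. Hence A and B are similar.

Yes.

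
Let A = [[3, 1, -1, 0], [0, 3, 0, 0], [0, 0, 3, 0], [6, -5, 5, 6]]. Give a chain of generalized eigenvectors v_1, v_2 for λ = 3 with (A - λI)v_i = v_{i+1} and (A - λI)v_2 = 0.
We seek v_1 ∈ ker((A - 3I)^2) \ ker(A - 3I), then set v_{i+1} = (A - 3I) v_i.

One such chain is v_1 = [[0, 1, 0, 1]]^T, v_2 = [[1, 0, 0, -2]]^T. Check: (A - 3I) v_2 = [[0, 0, 0, 0]]^T = 0.

v_1 = [[0, 1, 0, 1]]^T, v_2 = [[1, 0, 0, -2]]^T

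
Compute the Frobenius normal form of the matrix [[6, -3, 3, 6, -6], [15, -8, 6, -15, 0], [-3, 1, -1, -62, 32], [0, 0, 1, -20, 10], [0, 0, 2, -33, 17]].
R = [[-3, 0, 0, 0, 0], [0, 0, 0, 0, 9], [0, 1, 0, 0, 33], [0, 0, 1, 0, 10], [0, 0, 0, 1, -3]]

The invariant factors of A (the non-unit diagonal entries of the Smith normal form of xI - A over ℚ[x]) are x + 3, (x + 3)^2(x^2 - 3x - 1), each dividing the next. The characteristic polynomial is their product, (x + 3)^3(x^2 - 3x - 1).

The rational canonical form is the block-diagonal matrix of companion matrices C(f_i):
R = [[-3, 0, 0, 0, 0], [0, 0, 0, 0, 9], [0, 1, 0, 0, 33], [0, 0, 1, 0, 10], [0, 0, 0, 1, -3]].

Note the characteristic polynomial does not split into linear factors over ℚ, so A has no Jordan form over ℚ; the rational canonical form exists over any field.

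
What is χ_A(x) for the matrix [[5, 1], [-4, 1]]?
xI - A = [[x - 5, -1], [4, x - 1]].

Expanding det(xI - A) along the first row:
det(xI - A) = + (x - 5)·det([[x - 1]]) - (-1)·det([[4]]).

Evaluating gives χ_A(x) = x^2 - 6x + 9 = (x - 3)^2.

χ_A(x) = (x - 3)^2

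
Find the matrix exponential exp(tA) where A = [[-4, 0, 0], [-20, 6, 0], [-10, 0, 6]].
A has Jordan form J = [[-4, 0, 0], [0, 6, 0], [0, 0, 6]] with A = PJP^{-1}, so e^{tA} = P e^{tJ} P^{-1}.

For a Jordan block J_k(λ), e^{tJ_k(λ)} = e^{λt} · (I + tN + t^2 N^2/2! + ... + t^{k-1} N^{k-1}/(k-1)!) where N is the nilpotent superdiagonal part.

Assembling the blocks and conjugating back gives the entries of e^{tA} as shown above.

e^{tA} = [[e^{-4*t}, 0, 0], [2*(1 - e^{10*t})*e^{-4*t}, e^{6*t}, 0], [(1 - e^{10*t})*e^{-4*t}, 0, e^{6*t}]]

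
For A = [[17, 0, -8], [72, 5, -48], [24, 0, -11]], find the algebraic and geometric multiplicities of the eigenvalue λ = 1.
The characteristic polynomial is (x - 5)^2(x - 1), so the factor x - 1 appears with exponent 1: the algebraic multiplicity is 1.

rank(A - I) = 2, so the eigenspace has dimension 3 - 2 = 1: the geometric multiplicity is 1.

algebraic multiplicity 1, geometric multiplicity 1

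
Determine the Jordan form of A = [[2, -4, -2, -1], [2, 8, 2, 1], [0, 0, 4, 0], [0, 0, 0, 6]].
The characteristic polynomial is det(xI - A) = (x - 6)^2(x - 4)^2, so the eigenvalues are 4 (algebraic multiplicity 2), 6 (algebraic multiplicity 2).

For λ = 4: rank(A - 4I) = 2. The eigenspace has dimension 4 - 2 = 2, so there are 2 Jordan blocks; the rank sequence gives block sizes [1, 1].

For λ = 6: rank(A - 6I) = 3, rank((A - 6I)^2) = 2. The eigenspace has dimension 4 - 3 = 1, so there is 1 Jordan block; the rank sequence gives block sizes [2].

Assembling the blocks gives the Jordan form J above.

J = [[4, 0, 0, 0], [0, 4, 0, 0], [0, 0, 6, 1], [0, 0, 0, 6]]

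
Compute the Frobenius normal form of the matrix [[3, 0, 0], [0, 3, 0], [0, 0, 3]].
R = [[3, 0, 0], [0, 3, 0], [0, 0, 3]]

The invariant factors of A (the non-unit diagonal entries of the Smith normal form of xI - A over ℚ[x]) are x - 3, x - 3, x - 3, each dividing the next. The characteristic polynomial is their product, (x - 3)^3.

The rational canonical form is the block-diagonal matrix of companion matrices C(f_i):
R = [[3, 0, 0], [0, 3, 0], [0, 0, 3]].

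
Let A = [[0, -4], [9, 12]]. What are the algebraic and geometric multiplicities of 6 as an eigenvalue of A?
algebraic multiplicity 2, geometric multiplicity 1

The characteristic polynomial is (x - 6)^2, so the factor x - 6 appears with exponent 2: the algebraic multiplicity is 2.

rank(A - 6I) = 1, so the eigenspace has dimension 2 - 1 = 1: the geometric multiplicity is 1.

Since 1 < 2, A is not diagonalizable.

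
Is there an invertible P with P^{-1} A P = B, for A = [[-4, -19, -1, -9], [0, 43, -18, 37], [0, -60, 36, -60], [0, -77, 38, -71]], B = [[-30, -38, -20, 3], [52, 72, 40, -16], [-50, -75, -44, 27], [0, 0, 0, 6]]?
Two matrices over a field are similar if and only if they have the same invariant factors.

Both A and B have characteristic polynomial (x - 6)^2(x + 4)^2 and minimal polynomial (x - 6)^2(x + 4)^2. Computing further, both have invariant factors (x - 6)^2(x + 4)^2. Hence A and B are similar.

Yes.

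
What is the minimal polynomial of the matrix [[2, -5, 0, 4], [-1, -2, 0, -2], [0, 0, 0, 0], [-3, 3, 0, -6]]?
m_A(x) = x(x + 3)^2

The characteristic polynomial factors as x^2(x + 3)^2. The minimal polynomial is ∏(x - λ)^{k_λ} where k_λ is the size of the largest Jordan block at λ.

For λ = -3: rank(A + 3I) = 3, and the largest Jordan block has size 2 (the smallest k with rank((A + 3I)^k) = rank((A + 3I)^(k+1))).
For λ = 0: rank(A) = 2, and the largest Jordan block has size 1 (the smallest k with rank(A^k) = rank(A^(k+1))).

So m_A(x) = x(x + 3)^2.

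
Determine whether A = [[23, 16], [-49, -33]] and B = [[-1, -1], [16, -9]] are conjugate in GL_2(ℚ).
Yes.

Two matrices over a field are similar if and only if they have the same invariant factors.

Both A and B have characteristic polynomial (x + 5)^2 and minimal polynomial (x + 5)^2. Computing further, both have invariant factors (x + 5)^2. Hence A and B are similar.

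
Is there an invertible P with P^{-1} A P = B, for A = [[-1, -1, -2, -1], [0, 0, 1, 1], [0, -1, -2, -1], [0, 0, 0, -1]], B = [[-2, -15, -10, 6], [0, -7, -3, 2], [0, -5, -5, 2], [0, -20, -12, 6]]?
trace(A) = -4 but trace(B) = -8. The trace is a similarity invariant, so A and B are not similar.

No.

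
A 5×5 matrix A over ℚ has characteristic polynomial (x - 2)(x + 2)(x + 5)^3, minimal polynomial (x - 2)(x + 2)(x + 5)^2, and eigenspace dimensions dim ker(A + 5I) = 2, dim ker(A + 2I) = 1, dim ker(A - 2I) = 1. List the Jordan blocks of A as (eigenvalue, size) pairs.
Jordan blocks: (-5, 2), (-5, 1), (-2, 1), (2, 1)

λ = -5: algebraic multiplicity 3 (exponent in χ_A), largest block size 2 (exponent in m_A), 2 blocks (geometric multiplicity). These force block sizes [2, 1].
λ = -2: algebraic multiplicity 1 (exponent in χ_A), largest block size 1 (exponent in m_A), 1 block (geometric multiplicity). This forces block sizes [1].
λ = 2: algebraic multiplicity 1 (exponent in χ_A), largest block size 1 (exponent in m_A), 1 block (geometric multiplicity). This forces block sizes [1].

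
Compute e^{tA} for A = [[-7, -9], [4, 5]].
A has Jordan form J = [[-1, 1], [0, -1]] with A = PJP^{-1}, so e^{tA} = P e^{tJ} P^{-1}.

For a Jordan block J_k(λ), e^{tJ_k(λ)} = e^{λt} · (I + tN + t^2 N^2/2! + ... + t^{k-1} N^{k-1}/(k-1)!) where N is the nilpotent superdiagonal part.

Assembling the blocks and conjugating back gives the entries of e^{tA} as shown above.

e^{tA} = [[(1 - 6*t)*e^{-t}, -9*t*e^{-t}], [4*t*e^{-t}, (6*t + 1)*e^{-t}]]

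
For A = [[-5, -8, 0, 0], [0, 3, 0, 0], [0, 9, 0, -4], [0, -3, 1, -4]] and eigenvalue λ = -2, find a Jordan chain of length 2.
v_1 = [[0, 0, 1, 0]]^T, v_2 = [[0, 0, 2, 1]]^T

We seek v_1 ∈ ker((A + 2I)^2) \ ker(A + 2I), then set v_{i+1} = (A + 2I) v_i.

One such chain is v_1 = [[0, 0, 1, 0]]^T, v_2 = [[0, 0, 2, 1]]^T. Check: (A + 2I) v_2 = [[0, 0, 0, 0]]^T = 0.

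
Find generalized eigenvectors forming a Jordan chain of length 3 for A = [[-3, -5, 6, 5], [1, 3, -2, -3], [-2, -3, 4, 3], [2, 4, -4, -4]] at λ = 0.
v_1 = [[5, -2, 3, -2]]^T, v_2 = [[3, -1, 2, -2]]^T, v_3 = [[-2, 2, -1, 2]]^T

We seek v_1 ∈ ker(A^3) \ ker(A^2), then set v_{i+1} = A v_i.

One such chain is v_1 = [[5, -2, 3, -2]]^T, v_2 = [[3, -1, 2, -2]]^T, v_3 = [[-2, 2, -1, 2]]^T. Check: A v_3 = [[0, 0, 0, 0]]^T = 0.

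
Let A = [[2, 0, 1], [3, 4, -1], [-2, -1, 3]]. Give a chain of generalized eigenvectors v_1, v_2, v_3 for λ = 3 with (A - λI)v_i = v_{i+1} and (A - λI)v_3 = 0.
We seek v_1 ∈ ker((A - 3I)^3) \ ker((A - 3I)^2), then set v_{i+1} = (A - 3I) v_i.

One such chain is v_1 = [[0, -2, 1]]^T, v_2 = [[1, -3, 2]]^T, v_3 = [[1, -2, 1]]^T. Check: (A - 3I) v_3 = [[0, 0, 0]]^T = 0.

v_1 = [[0, -2, 1]]^T, v_2 = [[1, -3, 2]]^T, v_3 = [[1, -2, 1]]^T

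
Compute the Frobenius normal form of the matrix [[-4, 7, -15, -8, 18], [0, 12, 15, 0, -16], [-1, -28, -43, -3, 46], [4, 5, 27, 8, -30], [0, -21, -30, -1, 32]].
The invariant factors of A (the non-unit diagonal entries of the Smith normal form of xI - A over ℚ[x]) are (x - 6)(x + 1)(x^3 + 2x - 2), each dividing the next. The characteristic polynomial is their product, (x - 6)(x + 1)(x^3 + 2x - 2).

The rational canonical form is the block-diagonal matrix of companion matrices C(f_i):
R = [[0, 0, 0, 0, -12], [1, 0, 0, 0, 2], [0, 1, 0, 0, 12], [0, 0, 1, 0, 4], [0, 0, 0, 1, 5]].

Note the characteristic polynomial does not split into linear factors over ℚ, so A has no Jordan form over ℚ; the rational canonical form exists over any field.

R = [[0, 0, 0, 0, -12], [1, 0, 0, 0, 2], [0, 1, 0, 0, 12], [0, 0, 1, 0, 4], [0, 0, 0, 1, 5]]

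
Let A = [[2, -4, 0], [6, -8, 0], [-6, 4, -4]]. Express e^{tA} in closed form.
e^{tA} = [[(3*e^{2*t} - 2)*e^{-4*t}, 2*(1 - e^{2*t})*e^{-4*t}, 0], [(3*e^{2*t} - 3)*e^{-4*t}, (3 - 2*e^{2*t})*e^{-4*t}, 0], [3*(1 - e^{2*t})*e^{-4*t}, (2*e^{2*t} - 2)*e^{-4*t}, e^{-4*t}]]

A has Jordan form J = [[-4, 0, 0], [0, -4, 0], [0, 0, -2]] with A = PJP^{-1}, so e^{tA} = P e^{tJ} P^{-1}.

For a Jordan block J_k(λ), e^{tJ_k(λ)} = e^{λt} · (I + tN + t^2 N^2/2! + ... + t^{k-1} N^{k-1}/(k-1)!) where N is the nilpotent superdiagonal part.

Assembling the blocks and conjugating back gives the entries of e^{tA} as shown above.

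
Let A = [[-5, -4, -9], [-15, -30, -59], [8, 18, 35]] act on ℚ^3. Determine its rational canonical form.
The invariant factors of A (the non-unit diagonal entries of the Smith normal form of xI - A over ℚ[x]) are x^3 - x + 2, each dividing the next. The characteristic polynomial is their product, x^3 - x + 2.

The rational canonical form is the block-diagonal matrix of companion matrices C(f_i):
R = [[0, 0, -2], [1, 0, 1], [0, 1, 0]].

Note the characteristic polynomial does not split into linear factors over ℚ, so A has no Jordan form over ℚ; the rational canonical form exists over any field.

R = [[0, 0, -2], [1, 0, 1], [0, 1, 0]]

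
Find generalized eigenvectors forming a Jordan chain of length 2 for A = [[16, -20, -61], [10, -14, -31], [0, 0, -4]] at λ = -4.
v_1 = [[4, 1, 1]]^T, v_2 = [[-1, -1, 0]]^T

We seek v_1 ∈ ker((A + 4I)^2) \ ker(A + 4I), then set v_{i+1} = (A + 4I) v_i.

One such chain is v_1 = [[4, 1, 1]]^T, v_2 = [[-1, -1, 0]]^T. Check: (A + 4I) v_2 = [[0, 0, 0]]^T = 0.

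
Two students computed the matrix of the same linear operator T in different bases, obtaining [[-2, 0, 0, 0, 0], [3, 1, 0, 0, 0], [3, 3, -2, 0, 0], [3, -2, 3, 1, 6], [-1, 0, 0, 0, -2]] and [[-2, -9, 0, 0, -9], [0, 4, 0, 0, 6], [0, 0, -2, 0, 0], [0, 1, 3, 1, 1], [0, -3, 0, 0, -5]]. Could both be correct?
Both have characteristic polynomial (x - 1)^2(x + 2)^3, but the minimal polynomial of A is (x - 1)^2(x + 2)^2 while the minimal polynomial of B is (x - 1)^2(x + 2). The minimal polynomial is a similarity invariant, so A and B are not similar.

No.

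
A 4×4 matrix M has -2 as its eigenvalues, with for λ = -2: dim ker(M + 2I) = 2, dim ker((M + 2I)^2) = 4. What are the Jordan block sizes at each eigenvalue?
λ = -2: successive nullity increments [2, 2] count blocks of size ≥ k; block sizes are [2, 2].

Jordan blocks: (-2, 2), (-2, 2)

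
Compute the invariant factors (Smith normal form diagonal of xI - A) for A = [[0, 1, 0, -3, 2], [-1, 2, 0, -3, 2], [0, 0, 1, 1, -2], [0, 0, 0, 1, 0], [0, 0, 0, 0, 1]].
The Jordan structure of A has elementary divisors (x - 1)^2, (x - 1)^2, (x - 1). Arranging the block sizes at each eigenvalue in decreasing order and taking row products gives the invariant factors.

Invariant factors (smallest first, each dividing the next): x - 1, (x - 1)^2, (x - 1)^2.

Check: the last factor (x - 1)^2 is the minimal polynomial, and the product (x - 1)^5 is the characteristic polynomial.

x - 1, (x - 1)^2, (x - 1)^2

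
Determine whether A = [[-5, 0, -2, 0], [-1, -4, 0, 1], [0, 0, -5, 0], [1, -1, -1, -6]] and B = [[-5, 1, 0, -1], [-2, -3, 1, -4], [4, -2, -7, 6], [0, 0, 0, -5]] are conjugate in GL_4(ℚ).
Yes.

Two matrices over a field are similar if and only if they have the same invariant factors.

Both A and B have characteristic polynomial (x + 5)^4 and minimal polynomial (x + 5)^3. Computing further, both have invariant factors x + 5, (x + 5)^3. Hence A and B are similar.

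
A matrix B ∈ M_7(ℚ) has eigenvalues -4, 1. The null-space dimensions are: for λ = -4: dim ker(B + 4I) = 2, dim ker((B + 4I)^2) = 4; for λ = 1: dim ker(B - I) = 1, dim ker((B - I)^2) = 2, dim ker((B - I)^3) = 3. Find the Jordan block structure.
λ = -4: successive nullity increments [2, 2] count blocks of size ≥ k; block sizes are [2, 2].
λ = 1: successive nullity increments [1, 1, 1] count blocks of size ≥ k; block sizes are [3].

Jordan blocks: (-4, 2), (-4, 2), (1, 3)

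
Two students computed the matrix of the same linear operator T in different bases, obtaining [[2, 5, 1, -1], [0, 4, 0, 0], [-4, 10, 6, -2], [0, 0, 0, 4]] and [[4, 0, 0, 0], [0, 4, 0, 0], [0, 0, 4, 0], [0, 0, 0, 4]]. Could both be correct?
No.

Both have characteristic polynomial (x - 4)^4, but the minimal polynomial of A is (x - 4)^2 while the minimal polynomial of B is x - 4. The minimal polynomial is a similarity invariant, so A and B are not similar.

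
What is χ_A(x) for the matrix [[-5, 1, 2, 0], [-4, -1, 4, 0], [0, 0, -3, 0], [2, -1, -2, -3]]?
xI - A = [[x + 5, -1, -2, 0], [4, x + 1, -4, 0], [0, 0, x + 3, 0], [-2, 1, 2, x + 3]].

Expanding det(xI - A) along the first row:
det(xI - A) = + (x + 5)·det([[x + 1, -4, 0], [0, x + 3, 0], [1, 2, x + 3]]) - (-1)·det([[4, -4, 0], [0, x + 3, 0], [-2, 2, x + 3]]) + (-2)·det([[4, x + 1, 0], [0, 0, 0], [-2, 1, x + 3]]) - (0)·det([[4, x + 1, -4], [0, 0, x + 3], [-2, 1, 2]]).

Evaluating gives χ_A(x) = x^4 + 12x^3 + 54x^2 + 108x + 81 = (x + 3)^4.

χ_A(x) = (x + 3)^4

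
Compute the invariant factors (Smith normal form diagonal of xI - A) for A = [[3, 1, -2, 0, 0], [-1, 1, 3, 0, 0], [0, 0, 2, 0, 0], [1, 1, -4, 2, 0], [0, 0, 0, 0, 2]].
The Jordan structure of A has elementary divisors (x - 2)^3, (x - 2), (x - 2). Arranging the block sizes at each eigenvalue in decreasing order and taking row products gives the invariant factors.

Invariant factors (smallest first, each dividing the next): x - 2, x - 2, (x - 2)^3.

Check: the last factor (x - 2)^3 is the minimal polynomial, and the product (x - 2)^5 is the characteristic polynomial.

x - 2, x - 2, (x - 2)^3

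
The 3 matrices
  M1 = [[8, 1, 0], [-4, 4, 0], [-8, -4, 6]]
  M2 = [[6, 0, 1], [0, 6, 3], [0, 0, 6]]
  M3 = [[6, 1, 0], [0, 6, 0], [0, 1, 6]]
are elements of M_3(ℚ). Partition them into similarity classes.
Characteristic polynomials: χ_{M1} = (x - 6)^3, χ_{M2} = (x - 6)^3, χ_{M3} = (x - 6)^3.

{M1, M2, M3}: invariant factors x - 6, (x - 6)^2.

Matrices are similar if and only if their invariant-factor lists agree; the partition into similarity classes is {M1, M2, M3}.

1 class: {M1, M2, M3}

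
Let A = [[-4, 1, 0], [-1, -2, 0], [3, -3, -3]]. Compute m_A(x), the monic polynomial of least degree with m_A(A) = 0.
m_A(x) = (x + 3)^2

The characteristic polynomial factors as (x + 3)^3. The minimal polynomial is ∏(x - λ)^{k_λ} where k_λ is the size of the largest Jordan block at λ.

For λ = -3: rank(A + 3I) = 1, and the largest Jordan block has size 2 (the smallest k with rank((A + 3I)^k) = rank((A + 3I)^(k+1))).

So m_A(x) = (x + 3)^2.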